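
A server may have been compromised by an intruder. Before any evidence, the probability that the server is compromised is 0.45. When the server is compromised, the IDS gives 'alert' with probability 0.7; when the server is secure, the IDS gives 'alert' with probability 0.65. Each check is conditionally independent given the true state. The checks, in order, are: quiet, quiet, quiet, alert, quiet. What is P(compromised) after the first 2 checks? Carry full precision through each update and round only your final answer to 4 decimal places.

0.3754

After 'quiet': P(compromised) = 0.3·0.4500 / (0.3·0.4500 + 0.35·0.5500) ≈ 0.4122
After 'quiet': P(compromised) = 0.3·0.4122 / (0.3·0.4122 + 0.35·0.5878) ≈ 0.3754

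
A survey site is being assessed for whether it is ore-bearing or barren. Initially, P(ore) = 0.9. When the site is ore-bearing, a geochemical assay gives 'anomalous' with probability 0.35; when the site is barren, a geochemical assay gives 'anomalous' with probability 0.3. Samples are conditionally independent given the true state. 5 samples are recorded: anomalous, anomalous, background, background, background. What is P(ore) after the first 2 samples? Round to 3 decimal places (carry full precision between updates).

After 'anomalous': P(ore) = 0.35·0.9000 / (0.35·0.9000 + 0.3·0.1000) ≈ 0.9130
After 'anomalous': P(ore) = 0.35·0.9130 / (0.35·0.9130 + 0.3·0.0870) ≈ 0.9245

0.925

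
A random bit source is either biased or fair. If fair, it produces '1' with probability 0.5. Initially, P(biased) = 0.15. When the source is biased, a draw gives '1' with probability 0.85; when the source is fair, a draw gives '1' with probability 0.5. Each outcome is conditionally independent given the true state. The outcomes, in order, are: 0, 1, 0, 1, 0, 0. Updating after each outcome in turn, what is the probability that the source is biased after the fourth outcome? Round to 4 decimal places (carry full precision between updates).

Each posterior becomes the prior for the next update.
After '0': P(biased) = 0.15·0.1500 / (0.15·0.1500 + 0.5·0.8500) ≈ 0.0503
After '1': P(biased) = 0.85·0.0503 / (0.85·0.0503 + 0.5·0.9497) ≈ 0.0826
After '0': P(biased) = 0.15·0.0826 / (0.15·0.0826 + 0.5·0.9174) ≈ 0.0263
After '1': P(biased) = 0.85·0.0263 / (0.85·0.0263 + 0.5·0.9737) ≈ 0.0439

0.0439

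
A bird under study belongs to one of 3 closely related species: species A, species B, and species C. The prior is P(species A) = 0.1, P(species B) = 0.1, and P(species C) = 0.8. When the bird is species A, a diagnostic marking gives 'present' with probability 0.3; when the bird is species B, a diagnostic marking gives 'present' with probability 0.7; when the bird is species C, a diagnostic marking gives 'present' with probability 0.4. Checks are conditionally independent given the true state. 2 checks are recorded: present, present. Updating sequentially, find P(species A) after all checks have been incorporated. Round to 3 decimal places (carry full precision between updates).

0.048

After 'present': normaliser = 0.3·0.1000 + 0.7·0.1000 + 0.4·0.8000; P(species A) ≈ 0.0714, P(species B) ≈ 0.1667, P(species C) ≈ 0.7619
After 'present': normaliser = 0.3·0.0714 + 0.7·0.1667 + 0.4·0.7619; P(species A) ≈ 0.0484, P(species B) ≈ 0.2634, P(species C) ≈ 0.6882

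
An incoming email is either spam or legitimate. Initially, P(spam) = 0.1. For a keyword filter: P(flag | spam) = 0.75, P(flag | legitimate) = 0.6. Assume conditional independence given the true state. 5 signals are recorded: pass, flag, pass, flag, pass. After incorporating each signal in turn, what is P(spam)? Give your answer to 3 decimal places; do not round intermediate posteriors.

0.041

After 'pass': P(spam) = 0.25·0.1000 / (0.25·0.1000 + 0.4·0.9000) ≈ 0.0649
After 'flag': P(spam) = 0.75·0.0649 / (0.75·0.0649 + 0.6·0.9351) ≈ 0.0799
After 'pass': P(spam) = 0.25·0.0799 / (0.25·0.0799 + 0.4·0.9201) ≈ 0.0515
After 'flag': P(spam) = 0.75·0.0515 / (0.75·0.0515 + 0.6·0.9485) ≈ 0.0635
After 'pass': P(spam) = 0.25·0.0635 / (0.25·0.0635 + 0.4·0.9365) ≈ 0.0407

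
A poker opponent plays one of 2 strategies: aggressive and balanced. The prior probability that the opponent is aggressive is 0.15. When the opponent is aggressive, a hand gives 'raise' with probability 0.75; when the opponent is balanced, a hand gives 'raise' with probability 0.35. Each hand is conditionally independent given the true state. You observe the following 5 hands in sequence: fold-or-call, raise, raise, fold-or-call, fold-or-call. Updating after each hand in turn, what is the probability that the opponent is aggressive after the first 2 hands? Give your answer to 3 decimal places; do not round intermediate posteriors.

0.127

Each posterior becomes the prior for the next update.
After 'fold-or-call': P(aggressive) = 0.25·0.1500 / (0.25·0.1500 + 0.65·0.8500) ≈ 0.0636
After 'raise': P(aggressive) = 0.75·0.0636 / (0.75·0.0636 + 0.35·0.9364) ≈ 0.1270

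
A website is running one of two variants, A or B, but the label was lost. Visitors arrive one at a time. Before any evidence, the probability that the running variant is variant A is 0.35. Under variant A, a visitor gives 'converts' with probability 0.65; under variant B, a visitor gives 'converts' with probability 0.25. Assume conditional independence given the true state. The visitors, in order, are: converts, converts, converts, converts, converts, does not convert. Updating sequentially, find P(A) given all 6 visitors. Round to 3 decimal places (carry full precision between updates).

0.968

After 'converts': P(A) = 0.65·0.3500 / (0.65·0.3500 + 0.25·0.6500) ≈ 0.5833
After 'converts': P(A) = 0.65·0.5833 / (0.65·0.5833 + 0.25·0.4167) ≈ 0.7845
After 'converts': P(A) = 0.65·0.7845 / (0.65·0.7845 + 0.25·0.2155) ≈ 0.9044
After 'converts': P(A) = 0.65·0.9044 / (0.65·0.9044 + 0.25·0.0956) ≈ 0.9609
After 'converts': P(A) = 0.65·0.9609 / (0.65·0.9609 + 0.25·0.0391) ≈ 0.9846
After 'does not convert': P(A) = 0.35·0.9846 / (0.35·0.9846 + 0.75·0.0154) ≈ 0.9676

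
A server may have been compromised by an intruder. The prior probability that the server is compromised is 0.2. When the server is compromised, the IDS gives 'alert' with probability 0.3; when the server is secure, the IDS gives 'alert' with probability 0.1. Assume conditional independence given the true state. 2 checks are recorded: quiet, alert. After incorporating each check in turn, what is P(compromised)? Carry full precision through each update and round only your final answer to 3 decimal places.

0.368

After 'quiet': P(compromised) = 0.7·0.2000 / (0.7·0.2000 + 0.9·0.8000) ≈ 0.1628
After 'alert': P(compromised) = 0.3·0.1628 / (0.3·0.1628 + 0.1·0.8372) ≈ 0.3684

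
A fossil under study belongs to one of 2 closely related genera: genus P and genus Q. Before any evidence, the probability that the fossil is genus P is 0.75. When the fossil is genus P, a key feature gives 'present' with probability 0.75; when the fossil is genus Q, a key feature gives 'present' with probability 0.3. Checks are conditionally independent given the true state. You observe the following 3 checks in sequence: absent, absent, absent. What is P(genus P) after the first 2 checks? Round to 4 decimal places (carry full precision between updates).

0.2768

After 'absent': P(genus P) = 0.25·0.7500 / (0.25·0.7500 + 0.7·0.2500) ≈ 0.5172
After 'absent': P(genus P) = 0.25·0.5172 / (0.25·0.5172 + 0.7·0.4828) ≈ 0.2768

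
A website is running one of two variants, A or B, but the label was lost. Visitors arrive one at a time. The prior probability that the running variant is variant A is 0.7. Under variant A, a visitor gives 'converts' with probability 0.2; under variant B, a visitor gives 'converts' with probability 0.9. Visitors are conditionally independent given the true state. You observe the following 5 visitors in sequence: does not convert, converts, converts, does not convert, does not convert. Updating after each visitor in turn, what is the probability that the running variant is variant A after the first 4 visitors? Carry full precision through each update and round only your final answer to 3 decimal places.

Apply Bayes' rule sequentially, carrying P(A) forward.
After 'does not convert': P(A) = 0.8·0.7000 / (0.8·0.7000 + 0.1·0.3000) ≈ 0.9492
After 'converts': P(A) = 0.2·0.9492 / (0.2·0.9492 + 0.9·0.0508) ≈ 0.8058
After 'converts': P(A) = 0.2·0.8058 / (0.2·0.8058 + 0.9·0.1942) ≈ 0.4797
After 'does not convert': P(A) = 0.8·0.4797 / (0.8·0.4797 + 0.1·0.5203) ≈ 0.8806

0.881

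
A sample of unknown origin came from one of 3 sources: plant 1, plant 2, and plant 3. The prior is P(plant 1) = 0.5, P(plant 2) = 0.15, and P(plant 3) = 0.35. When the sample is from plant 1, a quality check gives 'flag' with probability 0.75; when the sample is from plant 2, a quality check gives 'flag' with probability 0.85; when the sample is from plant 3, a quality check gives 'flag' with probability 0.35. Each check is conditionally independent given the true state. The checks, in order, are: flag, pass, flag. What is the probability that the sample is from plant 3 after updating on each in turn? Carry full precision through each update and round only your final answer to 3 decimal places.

Each posterior becomes the prior for the next update.
After 'flag': normaliser = 0.75·0.5000 + 0.85·0.1500 + 0.35·0.3500; P(plant 1) ≈ 0.6000, P(plant 2) ≈ 0.2040, P(plant 3) ≈ 0.1960
After 'pass': normaliser = 0.25·0.6000 + 0.15·0.2040 + 0.65·0.1960; P(plant 1) ≈ 0.4870, P(plant 2) ≈ 0.0994, P(plant 3) ≈ 0.4136
After 'flag': normaliser = 0.75·0.4870 + 0.85·0.0994 + 0.35·0.4136; P(plant 1) ≈ 0.6144, P(plant 2) ≈ 0.1421, P(plant 3) ≈ 0.2435

0.244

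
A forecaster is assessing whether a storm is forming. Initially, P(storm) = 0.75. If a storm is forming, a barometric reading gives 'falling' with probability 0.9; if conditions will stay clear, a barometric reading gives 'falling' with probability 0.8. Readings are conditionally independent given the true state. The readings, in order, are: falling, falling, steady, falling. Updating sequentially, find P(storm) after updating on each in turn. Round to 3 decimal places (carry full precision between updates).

0.681

Each posterior becomes the prior for the next update.
After 'falling': P(storm) = 0.9·0.7500 / (0.9·0.7500 + 0.8·0.2500) ≈ 0.7714
After 'falling': P(storm) = 0.9·0.7714 / (0.9·0.7714 + 0.8·0.2286) ≈ 0.7915
After 'steady': P(storm) = 0.1·0.7915 / (0.1·0.7915 + 0.2·0.2085) ≈ 0.6550
After 'falling': P(storm) = 0.9·0.6550 / (0.9·0.6550 + 0.8·0.3450) ≈ 0.6811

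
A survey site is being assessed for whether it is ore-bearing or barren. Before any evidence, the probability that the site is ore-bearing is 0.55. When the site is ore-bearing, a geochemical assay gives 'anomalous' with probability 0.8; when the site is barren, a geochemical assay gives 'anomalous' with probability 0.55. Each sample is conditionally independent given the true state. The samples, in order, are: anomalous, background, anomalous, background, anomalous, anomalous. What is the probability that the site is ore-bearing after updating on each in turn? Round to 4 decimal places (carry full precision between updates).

After 'anomalous': P(ore) = 0.8·0.5500 / (0.8·0.5500 + 0.55·0.4500) ≈ 0.6400
After 'background': P(ore) = 0.2·0.6400 / (0.2·0.6400 + 0.45·0.3600) ≈ 0.4414
After 'anomalous': P(ore) = 0.8·0.4414 / (0.8·0.4414 + 0.55·0.5586) ≈ 0.5347
After 'background': P(ore) = 0.2·0.5347 / (0.2·0.5347 + 0.45·0.4653) ≈ 0.3381
After 'anomalous': P(ore) = 0.8·0.3381 / (0.8·0.3381 + 0.55·0.6619) ≈ 0.4263
After 'anomalous': P(ore) = 0.8·0.4263 / (0.8·0.4263 + 0.55·0.5737) ≈ 0.5194

0.5194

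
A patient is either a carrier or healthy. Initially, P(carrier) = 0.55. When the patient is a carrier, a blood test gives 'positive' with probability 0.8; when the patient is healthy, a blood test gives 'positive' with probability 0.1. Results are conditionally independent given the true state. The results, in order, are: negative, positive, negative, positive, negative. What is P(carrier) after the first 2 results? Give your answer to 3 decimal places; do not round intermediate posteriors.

0.685

After 'negative': P(carrier) = 0.2·0.5500 / (0.2·0.5500 + 0.9·0.4500) ≈ 0.2136
After 'positive': P(carrier) = 0.8·0.2136 / (0.8·0.2136 + 0.1·0.7864) ≈ 0.6848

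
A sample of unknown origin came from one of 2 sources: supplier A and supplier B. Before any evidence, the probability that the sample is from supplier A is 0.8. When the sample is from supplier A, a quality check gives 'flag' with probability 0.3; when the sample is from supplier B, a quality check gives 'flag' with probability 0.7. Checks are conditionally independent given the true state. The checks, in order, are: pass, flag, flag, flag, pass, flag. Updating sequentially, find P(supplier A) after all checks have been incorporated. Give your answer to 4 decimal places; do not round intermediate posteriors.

0.4235

After 'pass': P(supplier A) = 0.7·0.8000 / (0.7·0.8000 + 0.3·0.2000) ≈ 0.9032
After 'flag': P(supplier A) = 0.3·0.9032 / (0.3·0.9032 + 0.7·0.0968) ≈ 0.8000
After 'flag': P(supplier A) = 0.3·0.8000 / (0.3·0.8000 + 0.7·0.2000) ≈ 0.6316
After 'flag': P(supplier A) = 0.3·0.6316 / (0.3·0.6316 + 0.7·0.3684) ≈ 0.4235
After 'pass': P(supplier A) = 0.7·0.4235 / (0.7·0.4235 + 0.3·0.5765) ≈ 0.6316
After 'flag': P(supplier A) = 0.3·0.6316 / (0.3·0.6316 + 0.7·0.3684) ≈ 0.4235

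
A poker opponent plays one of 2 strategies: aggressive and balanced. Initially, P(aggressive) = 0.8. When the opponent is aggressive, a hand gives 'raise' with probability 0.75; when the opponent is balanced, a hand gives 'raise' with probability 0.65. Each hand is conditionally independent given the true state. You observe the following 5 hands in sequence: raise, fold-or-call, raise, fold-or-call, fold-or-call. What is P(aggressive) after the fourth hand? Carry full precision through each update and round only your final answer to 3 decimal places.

After 'raise': P(aggressive) = 0.75·0.8000 / (0.75·0.8000 + 0.65·0.2000) ≈ 0.8219
After 'fold-or-call': P(aggressive) = 0.25·0.8219 / (0.25·0.8219 + 0.35·0.1781) ≈ 0.7673
After 'raise': P(aggressive) = 0.75·0.7673 / (0.75·0.7673 + 0.65·0.2327) ≈ 0.7918
After 'fold-or-call': P(aggressive) = 0.25·0.7918 / (0.25·0.7918 + 0.35·0.2082) ≈ 0.7310

0.731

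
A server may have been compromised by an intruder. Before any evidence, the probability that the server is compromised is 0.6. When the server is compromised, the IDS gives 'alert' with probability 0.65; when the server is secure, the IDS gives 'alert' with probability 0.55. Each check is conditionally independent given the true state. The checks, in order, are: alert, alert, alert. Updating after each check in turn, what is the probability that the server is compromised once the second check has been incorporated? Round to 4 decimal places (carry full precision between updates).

After 'alert': P(compromised) = 0.65·0.6000 / (0.65·0.6000 + 0.55·0.4000) ≈ 0.6393
After 'alert': P(compromised) = 0.65·0.6393 / (0.65·0.6393 + 0.55·0.3607) ≈ 0.6769

0.6769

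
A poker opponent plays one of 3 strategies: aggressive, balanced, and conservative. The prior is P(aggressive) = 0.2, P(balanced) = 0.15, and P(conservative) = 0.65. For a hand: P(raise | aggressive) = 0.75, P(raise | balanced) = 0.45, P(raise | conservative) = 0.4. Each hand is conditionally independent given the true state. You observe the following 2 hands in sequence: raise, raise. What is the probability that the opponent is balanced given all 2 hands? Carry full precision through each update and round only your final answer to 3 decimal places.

0.123

After 'raise': normaliser = 0.75·0.2000 + 0.45·0.1500 + 0.4·0.6500; P(aggressive) ≈ 0.3141, P(balanced) ≈ 0.1414, P(conservative) ≈ 0.5445
After 'raise': normaliser = 0.75·0.3141 + 0.45·0.1414 + 0.4·0.5445; P(aggressive) ≈ 0.4557, P(balanced) ≈ 0.1230, P(conservative) ≈ 0.4213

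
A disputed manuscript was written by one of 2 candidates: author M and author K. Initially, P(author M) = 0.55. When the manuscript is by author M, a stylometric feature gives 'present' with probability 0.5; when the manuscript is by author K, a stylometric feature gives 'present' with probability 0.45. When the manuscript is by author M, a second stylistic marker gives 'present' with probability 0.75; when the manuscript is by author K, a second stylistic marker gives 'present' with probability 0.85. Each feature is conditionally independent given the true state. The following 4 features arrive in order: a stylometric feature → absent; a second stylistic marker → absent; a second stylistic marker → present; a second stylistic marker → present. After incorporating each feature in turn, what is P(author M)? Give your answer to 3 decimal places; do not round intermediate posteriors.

0.590

After a stylometric feature='absent': P(author M) = 0.5·0.5500 / (0.5·0.5500 + 0.55·0.4500) ≈ 0.5263
After a second stylistic marker='absent': P(author M) = 0.25·0.5263 / (0.25·0.5263 + 0.15·0.4737) ≈ 0.6494
After a second stylistic marker='present': P(author M) = 0.75·0.6494 / (0.75·0.6494 + 0.85·0.3506) ≈ 0.6203
After a second stylistic marker='present': P(author M) = 0.75·0.6203 / (0.75·0.6203 + 0.85·0.3797) ≈ 0.5905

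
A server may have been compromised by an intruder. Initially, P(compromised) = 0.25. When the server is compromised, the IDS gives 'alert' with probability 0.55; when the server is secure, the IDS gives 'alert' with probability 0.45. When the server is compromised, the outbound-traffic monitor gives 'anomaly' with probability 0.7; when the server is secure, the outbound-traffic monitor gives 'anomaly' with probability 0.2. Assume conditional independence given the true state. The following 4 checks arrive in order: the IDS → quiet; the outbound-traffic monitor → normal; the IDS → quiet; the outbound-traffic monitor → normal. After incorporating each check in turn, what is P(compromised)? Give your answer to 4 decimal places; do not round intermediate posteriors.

0.0304

After the IDS='quiet': P(compromised) = 0.45·0.2500 / (0.45·0.2500 + 0.55·0.7500) ≈ 0.2143
After the outbound-traffic monitor='normal': P(compromised) = 0.3·0.2143 / (0.3·0.2143 + 0.8·0.7857) ≈ 0.0928
After the IDS='quiet': P(compromised) = 0.45·0.0928 / (0.45·0.0928 + 0.55·0.9072) ≈ 0.0772
After the outbound-traffic monitor='normal': P(compromised) = 0.3·0.0772 / (0.3·0.0772 + 0.8·0.9228) ≈ 0.0304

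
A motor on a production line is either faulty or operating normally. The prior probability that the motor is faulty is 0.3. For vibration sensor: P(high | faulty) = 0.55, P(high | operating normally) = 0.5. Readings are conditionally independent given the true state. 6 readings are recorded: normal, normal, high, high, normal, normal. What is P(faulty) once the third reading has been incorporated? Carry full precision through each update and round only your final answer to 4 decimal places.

0.2763

After 'normal': P(faulty) = 0.45·0.3000 / (0.45·0.3000 + 0.5·0.7000) ≈ 0.2784
After 'normal': P(faulty) = 0.45·0.2784 / (0.45·0.2784 + 0.5·0.7216) ≈ 0.2577
After 'high': P(faulty) = 0.55·0.2577 / (0.55·0.2577 + 0.5·0.7423) ≈ 0.2763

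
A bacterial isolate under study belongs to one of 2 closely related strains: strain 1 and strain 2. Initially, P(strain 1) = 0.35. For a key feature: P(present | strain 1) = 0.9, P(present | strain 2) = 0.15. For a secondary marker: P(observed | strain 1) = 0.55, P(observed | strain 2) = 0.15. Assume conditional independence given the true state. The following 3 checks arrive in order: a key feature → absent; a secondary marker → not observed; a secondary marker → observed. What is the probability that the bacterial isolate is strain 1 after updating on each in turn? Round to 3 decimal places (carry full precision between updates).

0.110

Apply Bayes' rule sequentially, carrying P(strain 1) forward.
After a key feature='absent': P(strain 1) = 0.1·0.3500 / (0.1·0.3500 + 0.85·0.6500) ≈ 0.0596
After a secondary marker='not observed': P(strain 1) = 0.45·0.0596 / (0.45·0.0596 + 0.85·0.9404) ≈ 0.0324
After a secondary marker='observed': P(strain 1) = 0.55·0.0324 / (0.55·0.0324 + 0.15·0.9676) ≈ 0.1095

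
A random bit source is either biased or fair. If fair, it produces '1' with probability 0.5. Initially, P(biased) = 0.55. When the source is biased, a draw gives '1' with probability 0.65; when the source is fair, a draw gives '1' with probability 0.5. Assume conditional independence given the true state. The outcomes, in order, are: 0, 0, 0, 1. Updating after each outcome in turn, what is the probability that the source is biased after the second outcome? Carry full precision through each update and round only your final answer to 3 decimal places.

0.375

After '0': P(biased) = 0.35·0.5500 / (0.35·0.5500 + 0.5·0.4500) ≈ 0.4611
After '0': P(biased) = 0.35·0.4611 / (0.35·0.4611 + 0.5·0.5389) ≈ 0.3746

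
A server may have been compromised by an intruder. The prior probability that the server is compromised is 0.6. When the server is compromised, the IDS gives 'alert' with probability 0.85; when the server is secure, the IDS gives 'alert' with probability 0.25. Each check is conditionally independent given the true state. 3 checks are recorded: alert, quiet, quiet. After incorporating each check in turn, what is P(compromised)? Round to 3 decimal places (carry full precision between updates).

After 'alert': P(compromised) = 0.85·0.6000 / (0.85·0.6000 + 0.25·0.4000) ≈ 0.8361
After 'quiet': P(compromised) = 0.15·0.8361 / (0.15·0.8361 + 0.75·0.1639) ≈ 0.5050
After 'quiet': P(compromised) = 0.15·0.5050 / (0.15·0.5050 + 0.75·0.4950) ≈ 0.1694

0.169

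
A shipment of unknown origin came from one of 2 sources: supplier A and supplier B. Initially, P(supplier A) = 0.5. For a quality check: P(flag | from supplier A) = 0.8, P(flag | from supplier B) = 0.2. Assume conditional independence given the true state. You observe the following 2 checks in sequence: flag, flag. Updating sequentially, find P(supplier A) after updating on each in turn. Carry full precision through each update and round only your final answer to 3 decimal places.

After 'flag': P(supplier A) = 0.8·0.5000 / (0.8·0.5000 + 0.2·0.5000) ≈ 0.8000
After 'flag': P(supplier A) = 0.8·0.8000 / (0.8·0.8000 + 0.2·0.2000) ≈ 0.9412

0.941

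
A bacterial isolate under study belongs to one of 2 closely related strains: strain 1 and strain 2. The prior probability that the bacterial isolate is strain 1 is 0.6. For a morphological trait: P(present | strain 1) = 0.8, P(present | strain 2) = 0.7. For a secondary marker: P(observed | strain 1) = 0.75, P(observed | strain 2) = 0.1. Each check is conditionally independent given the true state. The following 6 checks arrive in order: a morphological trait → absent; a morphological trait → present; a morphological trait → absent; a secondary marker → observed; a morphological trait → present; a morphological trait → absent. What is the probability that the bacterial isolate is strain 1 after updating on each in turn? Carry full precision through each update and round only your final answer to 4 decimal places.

0.8132

After a morphological trait='absent': P(strain 1) = 0.2·0.6000 / (0.2·0.6000 + 0.3·0.4000) ≈ 0.5000
After a morphological trait='present': P(strain 1) = 0.8·0.5000 / (0.8·0.5000 + 0.7·0.5000) ≈ 0.5333
After a morphological trait='absent': P(strain 1) = 0.2·0.5333 / (0.2·0.5333 + 0.3·0.4667) ≈ 0.4324
After a secondary marker='observed': P(strain 1) = 0.75·0.4324 / (0.75·0.4324 + 0.1·0.5676) ≈ 0.8511
After a morphological trait='present': P(strain 1) = 0.8·0.8511 / (0.8·0.8511 + 0.7·0.1489) ≈ 0.8672
After a morphological trait='absent': P(strain 1) = 0.2·0.8672 / (0.2·0.8672 + 0.3·0.1328) ≈ 0.8132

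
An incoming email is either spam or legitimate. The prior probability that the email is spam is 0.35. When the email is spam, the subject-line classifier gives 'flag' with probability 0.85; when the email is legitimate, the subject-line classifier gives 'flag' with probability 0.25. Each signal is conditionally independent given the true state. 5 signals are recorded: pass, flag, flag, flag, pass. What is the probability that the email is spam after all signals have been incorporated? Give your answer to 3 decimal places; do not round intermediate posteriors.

0.458

Each posterior becomes the prior for the next update.
After 'pass': P(spam) = 0.15·0.3500 / (0.15·0.3500 + 0.75·0.6500) ≈ 0.0972
After 'flag': P(spam) = 0.85·0.0972 / (0.85·0.0972 + 0.25·0.9028) ≈ 0.2680
After 'flag': P(spam) = 0.85·0.2680 / (0.85·0.2680 + 0.25·0.7320) ≈ 0.5546
After 'flag': P(spam) = 0.85·0.5546 / (0.85·0.5546 + 0.25·0.4454) ≈ 0.8089
After 'pass': P(spam) = 0.15·0.8089 / (0.15·0.8089 + 0.75·0.1911) ≈ 0.4584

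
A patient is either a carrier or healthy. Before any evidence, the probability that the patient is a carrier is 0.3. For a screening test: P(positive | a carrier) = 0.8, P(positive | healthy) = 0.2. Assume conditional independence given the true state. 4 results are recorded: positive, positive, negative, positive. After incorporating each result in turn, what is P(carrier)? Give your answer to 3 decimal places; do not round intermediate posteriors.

After 'positive': P(carrier) = 0.8·0.3000 / (0.8·0.3000 + 0.2·0.7000) ≈ 0.6316
After 'positive': P(carrier) = 0.8·0.6316 / (0.8·0.6316 + 0.2·0.3684) ≈ 0.8727
After 'negative': P(carrier) = 0.2·0.8727 / (0.2·0.8727 + 0.8·0.1273) ≈ 0.6316
After 'positive': P(carrier) = 0.8·0.6316 / (0.8·0.6316 + 0.2·0.3684) ≈ 0.8727

0.873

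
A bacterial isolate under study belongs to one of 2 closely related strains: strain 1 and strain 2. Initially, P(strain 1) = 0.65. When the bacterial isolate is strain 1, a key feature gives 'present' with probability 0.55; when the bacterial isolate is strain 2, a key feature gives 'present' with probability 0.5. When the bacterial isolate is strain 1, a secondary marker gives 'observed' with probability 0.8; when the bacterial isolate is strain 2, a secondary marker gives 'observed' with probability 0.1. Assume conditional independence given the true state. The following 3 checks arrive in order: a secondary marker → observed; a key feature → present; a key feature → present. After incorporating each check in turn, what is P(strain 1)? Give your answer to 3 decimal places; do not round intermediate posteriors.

Each posterior becomes the prior for the next update.
After a secondary marker='observed': P(strain 1) = 0.8·0.6500 / (0.8·0.6500 + 0.1·0.3500) ≈ 0.9369
After a key feature='present': P(strain 1) = 0.55·0.9369 / (0.55·0.9369 + 0.5·0.0631) ≈ 0.9423
After a key feature='present': P(strain 1) = 0.55·0.9423 / (0.55·0.9423 + 0.5·0.0577) ≈ 0.9473

0.947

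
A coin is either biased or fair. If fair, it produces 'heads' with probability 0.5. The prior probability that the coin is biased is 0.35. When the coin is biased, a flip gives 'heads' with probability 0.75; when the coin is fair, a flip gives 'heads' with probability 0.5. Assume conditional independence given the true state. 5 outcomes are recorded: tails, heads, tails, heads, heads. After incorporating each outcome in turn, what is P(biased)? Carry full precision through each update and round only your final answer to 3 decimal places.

Apply Bayes' rule sequentially, carrying P(biased) forward.
After 'tails': P(biased) = 0.25·0.3500 / (0.25·0.3500 + 0.5·0.6500) ≈ 0.2121
After 'heads': P(biased) = 0.75·0.2121 / (0.75·0.2121 + 0.5·0.7879) ≈ 0.2877
After 'tails': P(biased) = 0.25·0.2877 / (0.25·0.2877 + 0.5·0.7123) ≈ 0.1680
After 'heads': P(biased) = 0.75·0.1680 / (0.75·0.1680 + 0.5·0.8320) ≈ 0.2325
After 'heads': P(biased) = 0.75·0.2325 / (0.75·0.2325 + 0.5·0.7675) ≈ 0.3124

0.312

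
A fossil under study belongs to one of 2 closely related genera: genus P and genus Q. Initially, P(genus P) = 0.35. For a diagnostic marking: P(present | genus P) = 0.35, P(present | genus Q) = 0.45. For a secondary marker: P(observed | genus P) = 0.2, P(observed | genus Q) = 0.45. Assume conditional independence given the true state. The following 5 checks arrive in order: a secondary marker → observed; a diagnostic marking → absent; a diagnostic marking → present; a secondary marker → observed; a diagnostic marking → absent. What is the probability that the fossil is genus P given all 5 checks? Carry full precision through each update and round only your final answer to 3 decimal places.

0.104

After a secondary marker='observed': P(genus P) = 0.2·0.3500 / (0.2·0.3500 + 0.45·0.6500) ≈ 0.1931
After a diagnostic marking='absent': P(genus P) = 0.65·0.1931 / (0.65·0.1931 + 0.55·0.8069) ≈ 0.2205
After a diagnostic marking='present': P(genus P) = 0.35·0.2205 / (0.35·0.2205 + 0.45·0.7795) ≈ 0.1803
After a secondary marker='observed': P(genus P) = 0.2·0.1803 / (0.2·0.1803 + 0.45·0.8197) ≈ 0.0891
After a diagnostic marking='absent': P(genus P) = 0.65·0.0891 / (0.65·0.0891 + 0.55·0.9109) ≈ 0.1036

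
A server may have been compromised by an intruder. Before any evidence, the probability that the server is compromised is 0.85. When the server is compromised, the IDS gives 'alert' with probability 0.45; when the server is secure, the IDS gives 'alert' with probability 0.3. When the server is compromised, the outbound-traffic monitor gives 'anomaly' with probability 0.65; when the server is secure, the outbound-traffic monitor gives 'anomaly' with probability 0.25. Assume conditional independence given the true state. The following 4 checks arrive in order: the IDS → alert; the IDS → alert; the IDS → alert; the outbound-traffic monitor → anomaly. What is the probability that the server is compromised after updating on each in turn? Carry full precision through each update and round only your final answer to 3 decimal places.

0.980

Apply Bayes' rule sequentially, carrying P(compromised) forward.
After the IDS='alert': P(compromised) = 0.45·0.8500 / (0.45·0.8500 + 0.3·0.1500) ≈ 0.8947
After the IDS='alert': P(compromised) = 0.45·0.8947 / (0.45·0.8947 + 0.3·0.1053) ≈ 0.9273
After the IDS='alert': P(compromised) = 0.45·0.9273 / (0.45·0.9273 + 0.3·0.0727) ≈ 0.9503
After the outbound-traffic monitor='anomaly': P(compromised) = 0.65·0.9503 / (0.65·0.9503 + 0.25·0.0497) ≈ 0.9803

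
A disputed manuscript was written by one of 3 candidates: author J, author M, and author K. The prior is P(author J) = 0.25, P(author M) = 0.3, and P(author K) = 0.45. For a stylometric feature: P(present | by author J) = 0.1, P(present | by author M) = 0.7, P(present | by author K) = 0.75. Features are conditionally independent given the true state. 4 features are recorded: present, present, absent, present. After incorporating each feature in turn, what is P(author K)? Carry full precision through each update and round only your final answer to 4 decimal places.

Each posterior becomes the prior for the next update.
After 'present': normaliser = 0.1·0.2500 + 0.7·0.3000 + 0.75·0.4500; P(author J) ≈ 0.0437, P(author M) ≈ 0.3668, P(author K) ≈ 0.5895
After 'present': normaliser = 0.1·0.0437 + 0.7·0.3668 + 0.75·0.5895; P(author J) ≈ 0.0062, P(author M) ≈ 0.3651, P(author K) ≈ 0.6287
After 'absent': normaliser = 0.9·0.0062 + 0.3·0.3651 + 0.25·0.6287; P(author J) ≈ 0.0205, P(author M) ≈ 0.4023, P(author K) ≈ 0.5772
After 'present': normaliser = 0.1·0.0205 + 0.7·0.4023 + 0.75·0.5772; P(author J) ≈ 0.0029, P(author M) ≈ 0.3930, P(author K) ≈ 0.6042

0.6042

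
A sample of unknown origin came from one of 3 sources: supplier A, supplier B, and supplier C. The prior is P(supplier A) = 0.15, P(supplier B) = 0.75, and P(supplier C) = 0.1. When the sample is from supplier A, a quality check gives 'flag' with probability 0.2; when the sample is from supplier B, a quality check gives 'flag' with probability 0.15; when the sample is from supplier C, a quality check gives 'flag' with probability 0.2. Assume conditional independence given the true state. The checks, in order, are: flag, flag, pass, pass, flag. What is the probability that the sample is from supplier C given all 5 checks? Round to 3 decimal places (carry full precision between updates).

After 'flag': normaliser = 0.2·0.1500 + 0.15·0.7500 + 0.2·0.1000; P(supplier A) ≈ 0.1846, P(supplier B) ≈ 0.6923, P(supplier C) ≈ 0.1231
After 'flag': normaliser = 0.2·0.1846 + 0.15·0.6923 + 0.2·0.1231; P(supplier A) ≈ 0.2233, P(supplier B) ≈ 0.6279, P(supplier C) ≈ 0.1488
After 'pass': normaliser = 0.8·0.2233 + 0.85·0.6279 + 0.8·0.1488; P(supplier A) ≈ 0.2148, P(supplier B) ≈ 0.6420, P(supplier C) ≈ 0.1432
After 'pass': normaliser = 0.8·0.2148 + 0.85·0.6420 + 0.8·0.1432; P(supplier A) ≈ 0.2065, P(supplier B) ≈ 0.6558, P(supplier C) ≈ 0.1377
After 'flag': normaliser = 0.2·0.2065 + 0.15·0.6558 + 0.2·0.1377; P(supplier A) ≈ 0.2470, P(supplier B) ≈ 0.5883, P(supplier C) ≈ 0.1647

0.165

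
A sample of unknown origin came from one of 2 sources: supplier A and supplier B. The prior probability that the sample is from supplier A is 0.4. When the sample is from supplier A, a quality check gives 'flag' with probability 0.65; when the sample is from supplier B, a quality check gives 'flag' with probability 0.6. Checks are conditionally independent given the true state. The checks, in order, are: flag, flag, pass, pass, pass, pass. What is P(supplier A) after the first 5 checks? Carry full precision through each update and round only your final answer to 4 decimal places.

Apply Bayes' rule sequentially, carrying P(supplier A) forward.
After 'flag': P(supplier A) = 0.65·0.4000 / (0.65·0.4000 + 0.6·0.6000) ≈ 0.4194
After 'flag': P(supplier A) = 0.65·0.4194 / (0.65·0.4194 + 0.6·0.5806) ≈ 0.4390
After 'pass': P(supplier A) = 0.35·0.4390 / (0.35·0.4390 + 0.4·0.5610) ≈ 0.4064
After 'pass': P(supplier A) = 0.35·0.4064 / (0.35·0.4064 + 0.4·0.5936) ≈ 0.3746
After 'pass': P(supplier A) = 0.35·0.3746 / (0.35·0.3746 + 0.4·0.6254) ≈ 0.3439

0.3439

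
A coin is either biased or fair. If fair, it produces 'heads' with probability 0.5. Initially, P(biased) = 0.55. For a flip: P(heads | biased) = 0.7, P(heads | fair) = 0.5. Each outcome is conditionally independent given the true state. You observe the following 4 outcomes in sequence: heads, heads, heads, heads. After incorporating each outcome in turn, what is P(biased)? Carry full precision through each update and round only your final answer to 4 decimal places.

0.8244

Each posterior becomes the prior for the next update.
After 'heads': P(biased) = 0.7·0.5500 / (0.7·0.5500 + 0.5·0.4500) ≈ 0.6311
After 'heads': P(biased) = 0.7·0.6311 / (0.7·0.6311 + 0.5·0.3689) ≈ 0.7055
After 'heads': P(biased) = 0.7·0.7055 / (0.7·0.7055 + 0.5·0.2945) ≈ 0.7703
After 'heads': P(biased) = 0.7·0.7703 / (0.7·0.7703 + 0.5·0.2297) ≈ 0.8244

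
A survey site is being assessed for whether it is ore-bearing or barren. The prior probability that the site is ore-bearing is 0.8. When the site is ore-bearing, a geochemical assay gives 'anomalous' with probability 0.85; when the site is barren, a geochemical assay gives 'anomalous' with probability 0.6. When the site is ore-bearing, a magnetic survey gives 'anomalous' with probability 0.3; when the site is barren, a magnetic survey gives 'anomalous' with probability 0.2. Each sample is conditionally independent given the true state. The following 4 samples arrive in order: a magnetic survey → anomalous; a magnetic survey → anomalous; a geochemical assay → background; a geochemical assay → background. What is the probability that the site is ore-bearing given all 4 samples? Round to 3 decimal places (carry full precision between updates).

After a magnetic survey='anomalous': P(ore) = 0.3·0.8000 / (0.3·0.8000 + 0.2·0.2000) ≈ 0.8571
After a magnetic survey='anomalous': P(ore) = 0.3·0.8571 / (0.3·0.8571 + 0.2·0.1429) ≈ 0.9000
After a geochemical assay='background': P(ore) = 0.15·0.9000 / (0.15·0.9000 + 0.4·0.1000) ≈ 0.7714
After a geochemical assay='background': P(ore) = 0.15·0.7714 / (0.15·0.7714 + 0.4·0.2286) ≈ 0.5586

0.559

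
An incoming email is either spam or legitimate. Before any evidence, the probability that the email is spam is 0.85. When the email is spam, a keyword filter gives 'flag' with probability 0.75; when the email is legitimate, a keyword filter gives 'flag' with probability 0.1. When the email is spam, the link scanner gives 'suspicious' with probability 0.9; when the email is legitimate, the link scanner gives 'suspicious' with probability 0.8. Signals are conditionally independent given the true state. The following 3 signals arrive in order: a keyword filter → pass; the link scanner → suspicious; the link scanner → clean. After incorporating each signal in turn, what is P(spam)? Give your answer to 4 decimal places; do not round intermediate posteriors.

0.4696

Apply Bayes' rule sequentially, carrying P(spam) forward.
After a keyword filter='pass': P(spam) = 0.25·0.8500 / (0.25·0.8500 + 0.9·0.1500) ≈ 0.6115
After the link scanner='suspicious': P(spam) = 0.9·0.6115 / (0.9·0.6115 + 0.8·0.3885) ≈ 0.6391
After the link scanner='clean': P(spam) = 0.1·0.6391 / (0.1·0.6391 + 0.2·0.3609) ≈ 0.4696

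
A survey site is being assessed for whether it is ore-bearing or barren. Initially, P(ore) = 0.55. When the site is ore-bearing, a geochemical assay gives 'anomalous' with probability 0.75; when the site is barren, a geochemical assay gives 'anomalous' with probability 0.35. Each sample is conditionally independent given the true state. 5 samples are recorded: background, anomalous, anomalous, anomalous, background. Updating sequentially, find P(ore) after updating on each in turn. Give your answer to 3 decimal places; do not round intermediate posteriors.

0.640

After 'background': P(ore) = 0.25·0.5500 / (0.25·0.5500 + 0.65·0.4500) ≈ 0.3198
After 'anomalous': P(ore) = 0.75·0.3198 / (0.75·0.3198 + 0.35·0.6802) ≈ 0.5018
After 'anomalous': P(ore) = 0.75·0.5018 / (0.75·0.5018 + 0.35·0.4982) ≈ 0.6834
After 'anomalous': P(ore) = 0.75·0.6834 / (0.75·0.6834 + 0.35·0.3166) ≈ 0.8222
After 'background': P(ore) = 0.25·0.8222 / (0.25·0.8222 + 0.65·0.1778) ≈ 0.6402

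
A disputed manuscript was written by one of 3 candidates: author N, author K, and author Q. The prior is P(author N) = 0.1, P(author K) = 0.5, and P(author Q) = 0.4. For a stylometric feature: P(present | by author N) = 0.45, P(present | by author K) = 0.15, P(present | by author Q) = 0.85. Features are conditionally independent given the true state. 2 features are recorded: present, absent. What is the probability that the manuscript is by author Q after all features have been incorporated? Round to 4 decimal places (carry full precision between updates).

After 'present': normaliser = 0.45·0.1000 + 0.15·0.5000 + 0.85·0.4000; P(author N) ≈ 0.0978, P(author K) ≈ 0.1630, P(author Q) ≈ 0.7391
After 'absent': normaliser = 0.55·0.0978 + 0.85·0.1630 + 0.15·0.7391; P(author N) ≈ 0.1774, P(author K) ≈ 0.4570, P(author Q) ≈ 0.3656

0.3656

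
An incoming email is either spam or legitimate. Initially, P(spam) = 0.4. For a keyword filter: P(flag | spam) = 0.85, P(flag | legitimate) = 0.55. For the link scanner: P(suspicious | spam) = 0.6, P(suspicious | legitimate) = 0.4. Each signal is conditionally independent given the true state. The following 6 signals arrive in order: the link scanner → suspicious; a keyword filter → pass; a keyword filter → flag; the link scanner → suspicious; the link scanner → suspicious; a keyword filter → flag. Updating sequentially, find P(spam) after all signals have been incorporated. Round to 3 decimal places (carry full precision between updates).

0.642

After the link scanner='suspicious': P(spam) = 0.6·0.4000 / (0.6·0.4000 + 0.4·0.6000) ≈ 0.5000
After a keyword filter='pass': P(spam) = 0.15·0.5000 / (0.15·0.5000 + 0.45·0.5000) ≈ 0.2500
After a keyword filter='flag': P(spam) = 0.85·0.2500 / (0.85·0.2500 + 0.55·0.7500) ≈ 0.3400
After the link scanner='suspicious': P(spam) = 0.6·0.3400 / (0.6·0.3400 + 0.4·0.6600) ≈ 0.4359
After the link scanner='suspicious': P(spam) = 0.6·0.4359 / (0.6·0.4359 + 0.4·0.5641) ≈ 0.5368
After a keyword filter='flag': P(spam) = 0.85·0.5368 / (0.85·0.5368 + 0.55·0.4632) ≈ 0.6417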